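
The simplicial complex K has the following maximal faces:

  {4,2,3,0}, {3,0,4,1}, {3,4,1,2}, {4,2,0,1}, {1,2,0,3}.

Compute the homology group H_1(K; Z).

H_1 = 0.

We work with the vertex ordering 0 < 1 < 2 < 3 < 4. The simplices of K, each written with vertices in increasing order, are:

  0-simplices (5): [0], [1], [2], [3], [4]
  1-simplices (10): [0,1], [0,2], [0,3], [0,4], [1,2], [1,3], [1,4], [2,3], [2,4], [3,4]
  2-simplices (10): [0,1,2], [0,1,3], [0,1,4], [0,2,3], [0,2,4], [0,3,4], [1,2,3], [1,2,4], [1,3,4], [2,3,4]
  3-simplices (5): [0,1,2,3], [0,1,2,4], [0,1,3,4], [0,2,3,4], [1,2,3,4]

Hence C_0 ≅ Z^5, C_1 ≅ Z^10, C_2 ≅ Z^10, C_3 ≅ Z^5.

Boundary ∂_1: C_1 → C_0 maps an edge to its endpoints' difference, ∂[p,q] = q − p.
The 5×10 boundary matrix has rank 4 and Smith normal form diag(1,1,1,1).

Boundary ∂_2: C_2 → C_1 acts by ∂[p,q,r] = [q,r] − [p,r] + [p,q]. For instance
  ∂[1,3,4] = [3,4] − [1,4] + [1,3],
  ∂[0,3,4] = [3,4] − [0,4] + [0,3].
The 10×10 boundary matrix has rank 6 and Smith normal form diag(1,1,1,1,1,1).

∂_3: C_3 → C_2 sends each 3-simplex σ to the alternating sum Σ_i (−1)^i (σ with its i-th vertex removed). For instance
  ∂[0,1,2,3] = [1,2,3] − [0,2,3] + [0,1,3] − [0,1,2],
  ∂[0,1,3,4] = [1,3,4] − [0,3,4] + [0,1,4] − [0,1,3].
As a 10×5 matrix over Z this has rank 4, with invariant factors (1,1,1,1).

Computing H_k = (kernel of ∂_k) / (image of ∂_{k+1}):

  H_1: rank ker ∂_1 − rank ∂_2 = (10 − 4) − 6 = 0, and the invariant factors of ∂_2 are all 1, so H_1 = 0.

(K is a triangulation of the 3-sphere S^3.)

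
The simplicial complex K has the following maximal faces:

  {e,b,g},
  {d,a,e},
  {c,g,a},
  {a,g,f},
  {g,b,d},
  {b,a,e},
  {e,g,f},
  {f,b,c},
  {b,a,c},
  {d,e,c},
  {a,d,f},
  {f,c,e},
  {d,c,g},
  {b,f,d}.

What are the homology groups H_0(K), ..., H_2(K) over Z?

Order the vertices as a < b < c < d < e < f < g. Listing each simplex with vertices in this order, K has dimension 2 with simplices:

  0-simplices (7): a, b, c, d, e, f, g
  1-simplices (21): ab, ac, ad, ae, af, ag, bc, bd, be, bf, bg, cd, ce, cf, cg, de, df, dg, ef, eg, fg
  2-simplices (14): abc, abe, acg, ade, adf, afg, bcf, bdf, bdg, beg, cde, cdg, cef, efg

giving chain groups C_0 ≅ Z^7, C_1 ≅ Z^21, C_2 ≅ Z^14.

Boundary ∂_1: C_1 → C_0 is given by ∂[p,q] = [q] − [p]. For instance
  ∂cf = f − c.
As a 7×21 matrix over Z this has rank 6, with invariant factors (1,1,1,1,1,1).

∂_2: C_2 → C_1 acts by ∂[p,q,r] = [q,r] − [p,r] + [p,q]. For instance
  ∂bdf = df − bf + bd,
  ∂efg = fg − eg + ef.
The resulting 21×14 matrix has rank 13, and its Smith normal form has invariant factors (1,1,1,1,1,1,1,1,1,1,1,1,1).

Reading off H_k = ker ∂_k / im ∂_{k+1}:

  H_0: rank C_0 − rank ∂_1 = 7 − 6 = 1, and the invariant factors of ∂_1 are all 1, so H_0 ≅ Z.
  H_1: rank ker ∂_1 − rank ∂_2 = (21 − 6) − 13 = 2, and the invariant factors of ∂_2 are all 1, so H_1 ≅ Z^2.
  H_2: rank ker ∂_2 − rank ∂_3 = (14 − 13) − 0 = 1, and there is no ∂_3, so H_2 ≅ Z.

H_0 ≅ Z,  H_1 ≅ Z^2,  H_2 ≅ Z.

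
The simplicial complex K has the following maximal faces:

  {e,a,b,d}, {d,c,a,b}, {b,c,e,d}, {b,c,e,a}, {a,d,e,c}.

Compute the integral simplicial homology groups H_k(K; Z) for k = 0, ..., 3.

H_0 ≅ Z,  H_1 = 0,  H_2 = 0,  H_3 ≅ Z.

Take the total order a < b < c < d < e on the vertex set. Then K (dimension 3) consists of the simplices:

  0-simplices (5): a, b, c, d, e
  1-simplices (10): ab, ac, ad, ae, bc, bd, be, cd, ce, de
  2-simplices (10): abc, abd, abe, acd, ace, ade, bcd, bce, bde, cde
  3-simplices (5): abcd, abce, abde, acde, bcde

giving chain groups C_0 ≅ Z^5, C_1 ≅ Z^10, C_2 ≅ Z^10, C_3 ≅ Z^5.

∂_1: C_1 → C_0 sends each edge [p,q] (with p < q) to q − p. For instance
  ∂cd = d − c.
As a 5×10 matrix over Z this has rank 4, with invariant factors (1,1,1,1).

The boundary map ∂_2: C_2 → C_1 maps a triangle to the signed sum of its edges. For instance
  ∂bcd = cd − bd + bc,
  ∂abc = bc − ac + ab.
The 10×10 boundary matrix has rank 6 and Smith normal form diag(1,1,1,1,1,1).

Boundary ∂_3: C_3 → C_2 sends each 3-simplex σ to the alternating sum Σ_i (−1)^i (σ with its i-th vertex removed). For instance
  ∂abde = bde − ade + abe − abd,
  ∂abce = bce − ace + abe − abc.
The resulting 10×5 matrix has rank 4, and its Smith normal form has invariant factors (1,1,1,1).

From H_k ≅ ker(∂_k) / im(∂_{k+1}) we obtain:

  H_0: rank C_0 − rank ∂_1 = 5 − 4 = 1, and the invariant factors of ∂_1 are all 1, so H_0 = Z.
  H_1: rank ker ∂_1 − rank ∂_2 = (10 − 4) − 6 = 0, and the invariant factors of ∂_2 are all 1, so H_1 = 0.
  H_2: rank ker ∂_2 − rank ∂_3 = (10 − 6) − 4 = 0, and the invariant factors of ∂_3 are all 1, so H_2 = 0.
  H_3: rank ker ∂_3 − rank ∂_4 = (5 − 4) − 0 = 1, and there is no ∂_4, so H_3 = Z.

(K is a triangulation of the 3-sphere S^3.)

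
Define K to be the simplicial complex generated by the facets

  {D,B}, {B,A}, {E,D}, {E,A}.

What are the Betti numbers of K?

Order the vertices as A < B < D < E. Listing each simplex with vertices in this order, K has dimension 1 with simplices:

  0-simplices (4): A, B, D, E
  1-simplices (4): AB, AE, BD, DE

Hence C_0 ≅ Z^4, C_1 ≅ Z^4.

Boundary ∂_1: C_1 → C_0 sends each edge [p,q] (with p < q) to q − p.
The 4×4 boundary matrix has rank 3 and Smith normal form diag(1,1,1).

Reading off H_k = ker ∂_k / im ∂_{k+1}:

  H_0: rank C_0 − rank ∂_1 = 4 − 3 = 1, and the invariant factors of ∂_1 are all 1, so H_0 = Z.
  H_1: rank ker ∂_1 − rank ∂_2 = (4 − 3) − 0 = 1, and there is no ∂_2, so H_1 = Z.

(K is a triangulation of the circle S^1.)

Hence the Betti numbers are b_0 = 1, b_1 = 1.

b_0 = 1, b_1 = 1.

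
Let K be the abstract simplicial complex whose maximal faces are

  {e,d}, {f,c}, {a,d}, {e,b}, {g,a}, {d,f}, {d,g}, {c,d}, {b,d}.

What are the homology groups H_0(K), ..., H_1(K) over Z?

H_0 ≅ Z,  H_1 ≅ Z^3.

K has 7 vertices, 9 edges.
rank ∂_0 = 0, rank ∂_1 = 6 ⇒ b_0 = 7 − 0 − 6 = 1; all invariant factors of ∂_1 are 1 so no torsion. So H_0 ≅ Z.
rank ∂_1 = 6, rank ∂_2 = 0 ⇒ b_1 = 9 − 6 − 0 = 3. So H_1 ≅ Z^3.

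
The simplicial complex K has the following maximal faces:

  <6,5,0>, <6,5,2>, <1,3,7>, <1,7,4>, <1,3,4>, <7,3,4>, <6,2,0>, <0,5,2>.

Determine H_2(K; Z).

H_2 = Z^2.

Take the total order 0 < 1 < 2 < 3 < 4 < 5 < 6 < 7 on the vertex set. Then K (dimension 2) consists of the simplices:

  0-simplices (8): [0], [1], [2], [3], [4], [5], [6], [7]
  1-simplices (12): [0,2], [0,5], [0,6], [1,3], [1,4], [1,7], [2,5], [2,6], [3,4], [3,7], [4,7], [5,6]
  2-simplices (8): [0,2,5], [0,2,6], [0,5,6], [1,3,4], [1,3,7], [1,4,7], [2,5,6], [3,4,7]

so the chain groups are C_0 ≅ Z^8, C_1 ≅ Z^12, C_2 ≅ Z^8.

∂_1: C_1 → C_0 sends each edge [p,q] (with p < q) to q − p.
This gives a 8×12 integer matrix of rank 6; reducing to Smith normal form yields diagonal entries (1,1,1,1,1,1).

∂_2: C_2 → C_1 acts by ∂[p,q,r] = [q,r] − [p,r] + [p,q]. For instance
  ∂[2,5,6] = [5,6] − [2,6] + [2,5],
  ∂[1,4,7] = [4,7] − [1,7] + [1,4].
The resulting 12×8 matrix has rank 6, and its Smith normal form has invariant factors (1,1,1,1,1,1).

Now H_k = ker ∂_k / im ∂_{k+1}, so:

  H_2: rank ker ∂_2 − rank ∂_3 = (8 − 6) − 0 = 2, and there is no ∂_3, so H_2 ≅ Z^2.

(K is a triangulation of the disjoint union of the 2-sphere S^2 and the 2-sphere S^2.)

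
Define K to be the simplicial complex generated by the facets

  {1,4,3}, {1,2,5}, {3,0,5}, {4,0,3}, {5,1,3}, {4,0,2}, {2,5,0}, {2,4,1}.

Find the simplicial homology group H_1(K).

Order the vertices as 0 < 1 < 2 < 3 < 4 < 5. Listing each simplex with vertices in this order, K has dimension 2 with simplices:

  0-simplices (6): [0], [1], [2], [3], [4], [5]
  1-simplices (12): [0,2], [0,3], [0,4], [0,5], [1,2], [1,3], [1,4], [1,5], [2,4], [2,5], [3,4], [3,5]
  2-simplices (8): [0,2,4], [0,2,5], [0,3,4], [0,3,5], [1,2,4], [1,2,5], [1,3,4], [1,3,5]

Hence C_0 ≅ Z^6, C_1 ≅ Z^12, C_2 ≅ Z^8.

The boundary map ∂_1: C_1 → C_0 sends each edge [p,q] (with p < q) to q − p. For instance
  ∂[0,4] = [4] − [0].
The 6×12 boundary matrix has rank 5 and Smith normal form diag(1,1,1,1,1).

The boundary map ∂_2: C_2 → C_1 acts by ∂[p,q,r] = [q,r] − [p,r] + [p,q]. For instance
  ∂[1,3,4] = [3,4] − [1,4] + [1,3],
  ∂[0,3,4] = [3,4] − [0,4] + [0,3].
The resulting 12×8 matrix has rank 7, and its Smith normal form has invariant factors (1,1,1,1,1,1,1).

Now H_k = ker ∂_k / im ∂_{k+1}, so:

  H_1: rank ker ∂_1 − rank ∂_2 = (12 − 5) − 7 = 0, and the invariant factors of ∂_2 are all 1, so H_1 ≅ 0.

(K is a triangulation of the 2-sphere S^2.)

H_1 = 0.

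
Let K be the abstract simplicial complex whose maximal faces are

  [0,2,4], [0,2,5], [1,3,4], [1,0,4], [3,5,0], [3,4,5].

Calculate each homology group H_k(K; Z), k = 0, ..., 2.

H_0 ≅ Z,  H_1 ≅ Z,  H_2 = 0.

Take the total order 0 < 1 < 2 < 3 < 4 < 5 on the vertex set. Then K (dimension 2) consists of the simplices:

  0-simplices (6): [0], [1], [2], [3], [4], [5]
  1-simplices (12): [0,1], [0,2], [0,3], [0,4], [0,5], [1,3], [1,4], [2,4], [2,5], [3,4], [3,5], [4,5]
  2-simplices (6): [0,1,4], [0,2,4], [0,2,5], [0,3,5], [1,3,4], [3,4,5]

giving chain groups C_0 ≅ Z^6, C_1 ≅ Z^12, C_2 ≅ Z^6.

Boundary ∂_1: C_1 → C_0 sends each edge [p,q] (with p < q) to q − p. For instance
  ∂[0,3] = [3] − [0].
As a 6×12 matrix over Z this has rank 5, with invariant factors (1,1,1,1,1).

∂_2: C_2 → C_1 sends each 2-simplex [p,q,r] to [q,r] − [p,r] + [p,q]. For instance
  ∂[0,2,5] = [2,5] − [0,5] + [0,2],
  ∂[3,4,5] = [4,5] − [3,5] + [3,4].
As a 12×6 matrix over Z this has rank 6, with invariant factors (1,1,1,1,1,1).

Reading off H_k = ker ∂_k / im ∂_{k+1}:

  H_0: rank C_0 − rank ∂_1 = 6 − 5 = 1, and the invariant factors of ∂_1 are all 1, so H_0 ≅ Z.
  H_1: rank ker ∂_1 − rank ∂_2 = (12 − 5) − 6 = 1, and the invariant factors of ∂_2 are all 1, so H_1 ≅ Z.
  H_2: rank ker ∂_2 − rank ∂_3 = (6 − 6) − 0 = 0, and there is no ∂_3, so H_2 ≅ 0.

As a check, the Euler characteristic is 6 − 12 + 6 = 0, which agrees with 1 − 1 + 0 = 0.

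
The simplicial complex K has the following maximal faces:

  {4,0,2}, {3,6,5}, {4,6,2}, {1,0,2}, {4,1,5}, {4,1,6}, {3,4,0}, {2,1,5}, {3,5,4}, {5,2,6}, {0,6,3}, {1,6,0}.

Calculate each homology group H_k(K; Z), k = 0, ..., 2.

Order the vertices as 0 < 1 < 2 < 3 < 4 < 5 < 6. Listing each simplex with vertices in this order, K has dimension 2 with simplices:

  0-simplices (7): [0], [1], [2], [3], [4], [5], [6]
  1-simplices (18): [0,1], [0,2], [0,3], [0,4], [0,6], [1,2], [1,4], [1,5], [1,6], [2,4], [2,5], [2,6], [3,4], [3,5], [3,6], [4,5], [4,6], [5,6]
  2-simplices (12): [0,1,2], [0,1,6], [0,2,4], [0,3,4], [0,3,6], [1,2,5], [1,4,5], [1,4,6], [2,4,6], [2,5,6], [3,4,5], [3,5,6]

giving chain groups C_0 ≅ Z^7, C_1 ≅ Z^18, C_2 ≅ Z^12.

∂_1: C_1 → C_0 sends each edge [p,q] (with p < q) to q − p.
The 7×18 boundary matrix has rank 6 and Smith normal form diag(1,1,1,1,1,1).

Boundary ∂_2: C_2 → C_1 maps a triangle to the signed sum of its edges. For instance
  ∂[0,3,6] = [3,6] − [0,6] + [0,3],
  ∂[0,1,6] = [1,6] − [0,6] + [0,1].
The resulting 18×12 matrix has rank 12, and its Smith normal form has invariant factors (1,1,1,1,1,1,1,1,1,1,1,2).

From H_k ≅ ker(∂_k) / im(∂_{k+1}) we obtain:

  H_0: rank C_0 − rank ∂_1 = 7 − 6 = 1, and the invariant factors of ∂_1 are all 1, so H_0 = Z.
  H_1: rank ker ∂_1 − rank ∂_2 = (18 − 6) − 12 = 0, and ∂_2 has invariant factor 2 > 1, so H_1 = Z/2.
  H_2: rank ker ∂_2 − rank ∂_3 = (12 − 12) − 0 = 0, and there is no ∂_3, so H_2 = 0.

H_0 ≅ Z,  H_1 ≅ Z/2,  H_2 = 0.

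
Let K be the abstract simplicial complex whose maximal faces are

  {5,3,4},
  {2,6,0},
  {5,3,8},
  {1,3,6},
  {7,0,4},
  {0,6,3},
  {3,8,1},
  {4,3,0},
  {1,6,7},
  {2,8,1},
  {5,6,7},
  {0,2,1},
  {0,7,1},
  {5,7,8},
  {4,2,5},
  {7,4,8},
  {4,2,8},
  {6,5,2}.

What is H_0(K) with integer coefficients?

We work with the vertex ordering 0 < 1 < 2 < 3 < 4 < 5 < 6 < 7 < 8. The simplices of K, each written with vertices in increasing order, are:

  0-simplices (9): [0], [1], [2], [3], [4], [5], [6], [7], [8]
  1-simplices (27): (27 of them)
  2-simplices (18): [0,1,2], [0,1,7], [0,2,6], [0,3,4], [0,3,6], [0,4,7], [1,2,8], [1,3,6], [1,3,8], [1,6,7], [2,4,5], [2,4,8], [2,5,6], [3,4,5], [3,5,8], [4,7,8], [5,6,7], [5,7,8]

so the chain groups are C_0 ≅ Z^9, C_1 ≅ Z^27, C_2 ≅ Z^18.

Boundary ∂_1: C_1 → C_0 is given by ∂[p,q] = [q] − [p]. For instance
  ∂[4,8] = [8] − [4].
The resulting 9×27 matrix has rank 8, and its Smith normal form has invariant factors (1,1,1,1,1,1,1,1).

Boundary ∂_2: C_2 → C_1 maps a triangle to the signed sum of its edges. For instance
  ∂[1,2,8] = [2,8] − [1,8] + [1,2],
  ∂[1,3,6] = [3,6] − [1,6] + [1,3].
The resulting 27×18 matrix has rank 18, and its Smith normal form has invariant factors (1,1,1,1,1,1,1,1,1,1,1,1,1,1,1,1,1,2).

From H_k ≅ ker(∂_k) / im(∂_{k+1}) we obtain:

  H_0: rank C_0 − rank ∂_1 = 9 − 8 = 1, and the invariant factors of ∂_1 are all 1, so H_0 ≅ Z.

H_0 = Z.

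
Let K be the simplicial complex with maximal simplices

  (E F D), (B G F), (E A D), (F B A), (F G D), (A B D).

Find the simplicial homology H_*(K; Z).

H_0 = Z,  H_1 = Z,  H_2 = 0.

Fix the vertex order A < B < D < E < F < G and write every simplex with vertices in increasing order. Then dim K = 2 and the simplices of K are:

  0-simplices (6): A, B, D, E, F, G
  1-simplices (12): AB, AD, AE, AF, BD, BF, BG, DE, DF, DG, EF, FG
  2-simplices (6): ABD, ABF, ADE, BFG, DEF, DFG

so the chain groups are C_0 ≅ Z^6, C_1 ≅ Z^12, C_2 ≅ Z^6.

∂_1: C_1 → C_0 sends each edge [p,q] (with p < q) to q − p. For instance
  ∂AE = E − A.
The resulting 6×12 matrix has rank 5, and its Smith normal form has invariant factors (1,1,1,1,1).

The boundary map ∂_2: C_2 → C_1 sends each 2-simplex [p,q,r] to [q,r] − [p,r] + [p,q]. For instance
  ∂DEF = EF − DF + DE,
  ∂ABF = BF − AF + AB.
As a 12×6 matrix over Z this has rank 6, with invariant factors (1,1,1,1,1,1).

Computing H_k = (kernel of ∂_k) / (image of ∂_{k+1}):

  H_0: rank C_0 − rank ∂_1 = 6 − 5 = 1, and the invariant factors of ∂_1 are all 1, so H_0 ≅ Z.
  H_1: rank ker ∂_1 − rank ∂_2 = (12 − 5) − 6 = 1, and the invariant factors of ∂_2 are all 1, so H_1 ≅ Z.
  H_2: rank ker ∂_2 − rank ∂_3 = (6 − 6) − 0 = 0, and there is no ∂_3, so H_2 ≅ 0.

As a check, the Euler characteristic is 6 − 12 + 6 = 0, which agrees with 1 − 1 + 0 = 0.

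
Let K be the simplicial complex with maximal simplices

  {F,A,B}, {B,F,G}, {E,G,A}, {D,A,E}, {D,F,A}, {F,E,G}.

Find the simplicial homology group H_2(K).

We work with the vertex ordering A < B < D < E < F < G. The simplices of K, each written with vertices in increasing order, are:

  0-simplices (6): A, B, D, E, F, G
  1-simplices (12): AB, AD, AE, AF, AG, BF, BG, DE, DF, EF, EG, FG
  2-simplices (6): ABF, ADE, ADF, AEG, BFG, EFG

Hence C_0 ≅ Z^6, C_1 ≅ Z^12, C_2 ≅ Z^6.

Boundary ∂_1: C_1 → C_0 is given by ∂[p,q] = [q] − [p].
The 6×12 boundary matrix has rank 5 and Smith normal form diag(1,1,1,1,1).

∂_2: C_2 → C_1 sends each 2-simplex [p,q,r] to [q,r] − [p,r] + [p,q]. For instance
  ∂AEG = EG − AG + AE,
  ∂BFG = FG − BG + BF.
As a 12×6 matrix over Z this has rank 6, with invariant factors (1,1,1,1,1,1).

Reading off H_k = ker ∂_k / im ∂_{k+1}:

  H_2: rank ker ∂_2 − rank ∂_3 = (6 − 6) − 0 = 0, and there is no ∂_3, so H_2 ≅ 0.

H_2 = 0.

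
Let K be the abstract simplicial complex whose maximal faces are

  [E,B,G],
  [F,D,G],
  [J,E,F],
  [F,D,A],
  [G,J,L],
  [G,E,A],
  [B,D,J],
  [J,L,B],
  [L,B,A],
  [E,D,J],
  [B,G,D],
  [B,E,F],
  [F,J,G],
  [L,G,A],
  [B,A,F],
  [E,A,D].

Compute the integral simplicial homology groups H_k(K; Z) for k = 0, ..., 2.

H_0 ≅ Z,  H_1 ≅ Z^2,  H_2 ≅ Z.

Order the vertices as A < B < D < E < F < G < J < L. Listing each simplex with vertices in this order, K has dimension 2 with simplices:

  0-simplices (8): A, B, D, E, F, G, J, L
  1-simplices (24): AB, AD, AE, AF, AG, AL, BD, BE, BF, BG, BJ, BL, DE, DF, DG, DJ, EF, EG, EJ, FG, FJ, GJ, GL, JL
  2-simplices (16): ABF, ABL, ADE, ADF, AEG, AGL, BDG, BDJ, BEF, BEG, BJL, DEJ, DFG, EFJ, FGJ, GJL

so the chain groups are C_0 ≅ Z^8, C_1 ≅ Z^24, C_2 ≅ Z^16.

The boundary map ∂_1: C_1 → C_0 is given by ∂[p,q] = [q] − [p]. For instance
  ∂GL = L − G.
The resulting 8×24 matrix has rank 7, and its Smith normal form has invariant factors (1,1,1,1,1,1,1).

Boundary ∂_2: C_2 → C_1 maps a triangle to the signed sum of its edges. For instance
  ∂GJL = JL − GL + GJ,
  ∂AGL = GL − AL + AG.
The resulting 24×16 matrix has rank 15, and its Smith normal form has invariant factors (1,1,1,1,1,1,1,1,1,1,1,1,1,1,1).

Now H_k = ker ∂_k / im ∂_{k+1}, so:

  H_0: rank C_0 − rank ∂_1 = 8 − 7 = 1, and the invariant factors of ∂_1 are all 1, so H_0 = Z.
  H_1: rank ker ∂_1 − rank ∂_2 = (24 − 7) − 15 = 2, and the invariant factors of ∂_2 are all 1, so H_1 = Z^2.
  H_2: rank ker ∂_2 − rank ∂_3 = (16 − 15) − 0 = 1, and there is no ∂_3, so H_2 = Z.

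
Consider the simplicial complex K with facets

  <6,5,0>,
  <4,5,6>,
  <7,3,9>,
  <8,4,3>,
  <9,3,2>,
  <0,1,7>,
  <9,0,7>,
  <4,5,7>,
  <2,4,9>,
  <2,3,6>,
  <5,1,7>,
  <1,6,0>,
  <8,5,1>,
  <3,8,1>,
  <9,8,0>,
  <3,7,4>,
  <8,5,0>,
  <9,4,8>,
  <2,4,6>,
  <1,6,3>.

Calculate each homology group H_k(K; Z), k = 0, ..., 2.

H_0 = Z,  H_1 = Z ⊕ Z_2,  H_2 = 0.

Take the total order 0 < 1 < 2 < 3 < 4 < 5 < 6 < 7 < 8 < 9 on the vertex set. Then K (dimension 2) consists of the simplices:

  0-simplices (10): [0], [1], [2], [3], [4], [5], [6], [7], [8], [9]
  1-simplices (30): (30 of them)
  2-simplices (20): (20 of them)

so the chain groups are C_0 ≅ Z^10, C_1 ≅ Z^30, C_2 ≅ Z^20.

∂_1: C_1 → C_0 maps an edge to its endpoints' difference, ∂[p,q] = q − p. For instance
  ∂[3,7] = [7] − [3].
As a 10×30 matrix over Z this has rank 9, with invariant factors (1,1,1,1,1,1,1,1,1).

The boundary map ∂_2: C_2 → C_1 sends each 2-simplex [p,q,r] to [q,r] − [p,r] + [p,q]. For instance
  ∂[2,3,9] = [3,9] − [2,9] + [2,3],
  ∂[0,8,9] = [8,9] − [0,9] + [0,8].
The 30×20 boundary matrix has rank 20 and Smith normal form diag(1,1,1,1,1,1,1,1,1,1,1,1,1,1,1,1,1,1,1,2).

Computing H_k = (kernel of ∂_k) / (image of ∂_{k+1}):

  H_0: rank C_0 − rank ∂_1 = 10 − 9 = 1, and the invariant factors of ∂_1 are all 1, so H_0 = Z.
  H_1: rank ker ∂_1 − rank ∂_2 = (30 − 9) − 20 = 1, and ∂_2 has invariant factor 2 > 1, so H_1 = Z ⊕ Z_2.
  H_2: rank ker ∂_2 − rank ∂_3 = (20 − 20) − 0 = 0, and there is no ∂_3, so H_2 = 0.

As a check, the Euler characteristic is 10 − 30 + 20 = 0, which agrees with 1 − 1 + 0 = 0.
(K is a triangulation of the Klein bottle.)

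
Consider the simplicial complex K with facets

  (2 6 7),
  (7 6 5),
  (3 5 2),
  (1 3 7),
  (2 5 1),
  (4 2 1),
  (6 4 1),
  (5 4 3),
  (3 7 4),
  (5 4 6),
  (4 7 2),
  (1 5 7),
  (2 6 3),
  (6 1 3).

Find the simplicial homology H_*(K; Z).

Order the vertices as 1 < 2 < 3 < 4 < 5 < 6 < 7. Listing each simplex with vertices in this order, K has dimension 2 with simplices:

  0-simplices (7): [1], [2], [3], [4], [5], [6], [7]
  1-simplices (21): [1,2], [1,3], [1,4], [1,5], [1,6], [1,7], [2,3], [2,4], [2,5], [2,6], [2,7], [3,4], [3,5], [3,6], [3,7], [4,5], [4,6], [4,7], [5,6], [5,7], [6,7]
  2-simplices (14): [1,2,4], [1,2,5], [1,3,6], [1,3,7], [1,4,6], [1,5,7], [2,3,5], [2,3,6], [2,4,7], [2,6,7], [3,4,5], [3,4,7], [4,5,6], [5,6,7]

giving chain groups C_0 ≅ Z^7, C_1 ≅ Z^21, C_2 ≅ Z^14.

Boundary ∂_1: C_1 → C_0 is given by ∂[p,q] = [q] − [p]. For instance
  ∂[2,4] = [4] − [2].
This gives a 7×21 integer matrix of rank 6; reducing to Smith normal form yields diagonal entries (1,1,1,1,1,1).

Boundary ∂_2: C_2 → C_1 acts by ∂[p,q,r] = [q,r] − [p,r] + [p,q]. For instance
  ∂[1,5,7] = [5,7] − [1,7] + [1,5],
  ∂[1,2,5] = [2,5] − [1,5] + [1,2].
The resulting 21×14 matrix has rank 13, and its Smith normal form has invariant factors (1,1,1,1,1,1,1,1,1,1,1,1,1).

Now H_k = ker ∂_k / im ∂_{k+1}, so:

  H_0: rank C_0 − rank ∂_1 = 7 − 6 = 1, and the invariant factors of ∂_1 are all 1, so H_0 = Z.
  H_1: rank ker ∂_1 − rank ∂_2 = (21 − 6) − 13 = 2, and the invariant factors of ∂_2 are all 1, so H_1 = Z^2.
  H_2: rank ker ∂_2 − rank ∂_3 = (14 − 13) − 0 = 1, and there is no ∂_3, so H_2 = Z.

As a check, the Euler characteristic is 7 − 21 + 14 = 0, which agrees with 1 − 2 + 1 = 0.
(K is a triangulation of the torus T^2.)

H_0 = Z,  H_1 = Z^2,  H_2 = Z.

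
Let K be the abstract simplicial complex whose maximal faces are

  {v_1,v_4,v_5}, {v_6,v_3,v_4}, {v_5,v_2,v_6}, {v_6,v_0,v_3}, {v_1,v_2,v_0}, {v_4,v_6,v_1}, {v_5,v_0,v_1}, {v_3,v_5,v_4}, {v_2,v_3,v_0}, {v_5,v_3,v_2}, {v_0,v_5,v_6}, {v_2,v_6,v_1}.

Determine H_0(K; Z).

Fix the vertex order v_0 < v_1 < v_2 < v_3 < v_4 < v_5 < v_6 and write every simplex with vertices in increasing order. Then dim K = 2 and the simplices of K are:

  0-simplices (7): [v_0], [v_1], [v_2], [v_3], [v_4], [v_5], [v_6]
  1-simplices (18): (18 of them)
  2-simplices (12): (12 of them)

Hence C_0 ≅ Z^7, C_1 ≅ Z^18, C_2 ≅ Z^12.

∂_1: C_1 → C_0 is given by ∂[p,q] = [q] − [p]. For instance
  ∂[v_2,v_5] = [v_5] − [v_2].
The resulting 7×18 matrix has rank 6, and its Smith normal form has invariant factors (1,1,1,1,1,1).

∂_2: C_2 → C_1 acts by ∂[p,q,r] = [q,r] − [p,r] + [p,q]. For instance
  ∂[v_3,v_4,v_5] = [v_4,v_5] − [v_3,v_5] + [v_3,v_4],
  ∂[v_0,v_1,v_5] = [v_1,v_5] − [v_0,v_5] + [v_0,v_1].
The resulting 18×12 matrix has rank 12, and its Smith normal form has invariant factors (1,1,1,1,1,1,1,1,1,1,1,2).

Computing H_k = (kernel of ∂_k) / (image of ∂_{k+1}):

  H_0: rank C_0 − rank ∂_1 = 7 − 6 = 1, and the invariant factors of ∂_1 are all 1, so H_0 = Z.

(K is a triangulation of the real projective plane RP^2.)

H_0 ≅ Z.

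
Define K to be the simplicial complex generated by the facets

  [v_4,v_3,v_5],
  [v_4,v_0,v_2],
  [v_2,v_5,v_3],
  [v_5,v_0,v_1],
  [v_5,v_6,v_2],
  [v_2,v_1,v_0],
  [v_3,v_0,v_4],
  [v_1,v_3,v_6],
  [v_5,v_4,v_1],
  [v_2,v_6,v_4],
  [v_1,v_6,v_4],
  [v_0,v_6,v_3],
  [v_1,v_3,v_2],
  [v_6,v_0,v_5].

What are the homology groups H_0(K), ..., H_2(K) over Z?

H_0 = Z,  H_1 = Z^2,  H_2 = Z.

Take the total order v_0 < v_1 < v_2 < v_3 < v_4 < v_5 < v_6 on the vertex set. Then K (dimension 2) consists of the simplices:

  0-simplices (7): [v_0], [v_1], [v_2], [v_3], [v_4], [v_5], [v_6]
  1-simplices (21): (21 of them)
  2-simplices (14): (14 of them)

Hence C_0 ≅ Z^7, C_1 ≅ Z^21, C_2 ≅ Z^14.

Boundary ∂_1: C_1 → C_0 sends each edge [p,q] (with p < q) to q − p.
The 7×21 boundary matrix has rank 6 and Smith normal form diag(1,1,1,1,1,1).

The boundary map ∂_2: C_2 → C_1 maps a triangle to the signed sum of its edges. For instance
  ∂[v_0,v_5,v_6] = [v_5,v_6] − [v_0,v_6] + [v_0,v_5],
  ∂[v_1,v_4,v_5] = [v_4,v_5] − [v_1,v_5] + [v_1,v_4].
The 21×14 boundary matrix has rank 13 and Smith normal form diag(1,1,1,1,1,1,1,1,1,1,1,1,1).

From H_k ≅ ker(∂_k) / im(∂_{k+1}) we obtain:

  H_0: rank C_0 − rank ∂_1 = 7 − 6 = 1, and the invariant factors of ∂_1 are all 1, so H_0 ≅ Z.
  H_1: rank ker ∂_1 − rank ∂_2 = (21 − 6) − 13 = 2, and the invariant factors of ∂_2 are all 1, so H_1 ≅ Z^2.
  H_2: rank ker ∂_2 − rank ∂_3 = (14 − 13) − 0 = 1, and there is no ∂_3, so H_2 ≅ Z.

As a check, the Euler characteristic is 7 − 21 + 14 = 0, which agrees with 1 − 2 + 1 = 0.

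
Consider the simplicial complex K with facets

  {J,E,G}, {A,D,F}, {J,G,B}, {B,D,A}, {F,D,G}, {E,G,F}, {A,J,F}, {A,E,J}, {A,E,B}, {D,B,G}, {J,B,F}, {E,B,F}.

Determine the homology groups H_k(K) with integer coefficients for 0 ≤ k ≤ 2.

We work with the vertex ordering A < B < D < E < F < G < J. The simplices of K, each written with vertices in increasing order, are:

  0-simplices (7): A, B, D, E, F, G, J
  1-simplices (18): AB, AD, AE, AF, AJ, BD, BE, BF, BG, BJ, DF, DG, EF, EG, EJ, FG, FJ, GJ
  2-simplices (12): ABD, ABE, ADF, AEJ, AFJ, BDG, BEF, BFJ, BGJ, DFG, EFG, EGJ

so the chain groups are C_0 ≅ Z^7, C_1 ≅ Z^18, C_2 ≅ Z^12.

The boundary map ∂_1: C_1 → C_0 maps an edge to its endpoints' difference, ∂[p,q] = q − p. For instance
  ∂DF = F − D.
The resulting 7×18 matrix has rank 6, and its Smith normal form has invariant factors (1,1,1,1,1,1).

∂_2: C_2 → C_1 maps a triangle to the signed sum of its edges. For instance
  ∂ABD = BD − AD + AB,
  ∂BDG = DG − BG + BD.
This gives a 18×12 integer matrix of rank 12; reducing to Smith normal form yields diagonal entries (1,1,1,1,1,1,1,1,1,1,1,2).

From H_k ≅ ker(∂_k) / im(∂_{k+1}) we obtain:

  H_0: rank C_0 − rank ∂_1 = 7 − 6 = 1, and the invariant factors of ∂_1 are all 1, so H_0 = Z.
  H_1: rank ker ∂_1 − rank ∂_2 = (18 − 6) − 12 = 0, and ∂_2 has invariant factor 2 > 1, so H_1 = Z_2.
  H_2: rank ker ∂_2 − rank ∂_3 = (12 − 12) − 0 = 0, and there is no ∂_3, so H_2 = 0.

As a check, the Euler characteristic is 7 − 18 + 12 = 1, which agrees with 1 − 0 + 0 = 1.
(K is a triangulation of the real projective plane RP^2.)

H_0 ≅ Z,  H_1 ≅ Z_2,  H_2 = 0.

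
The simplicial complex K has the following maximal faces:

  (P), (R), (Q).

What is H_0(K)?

H_0 ≅ Z^3.

K has 3 vertices.
rank ∂_0 = 0, rank ∂_1 = 0 ⇒ b_0 = 3 − 0 − 0 = 3. So H_0 = Z^3.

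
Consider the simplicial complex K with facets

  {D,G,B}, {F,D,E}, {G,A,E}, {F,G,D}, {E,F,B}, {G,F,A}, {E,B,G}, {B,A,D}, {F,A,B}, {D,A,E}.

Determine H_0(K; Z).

Order the vertices as A < B < D < E < F < G. Listing each simplex with vertices in this order, K has dimension 2 with simplices:

  0-simplices (6): A, B, D, E, F, G
  1-simplices (15): AB, AD, AE, AF, AG, BD, BE, BF, BG, DE, DF, DG, EF, EG, FG
  2-simplices (10): ABD, ABF, ADE, AEG, AFG, BDG, BEF, BEG, DEF, DFG

so the chain groups are C_0 ≅ Z^6, C_1 ≅ Z^15, C_2 ≅ Z^10.

∂_1: C_1 → C_0 sends each edge [p,q] (with p < q) to q − p.
The 6×15 boundary matrix has rank 5 and Smith normal form diag(1,1,1,1,1).

The boundary map ∂_2: C_2 → C_1 acts by ∂[p,q,r] = [q,r] − [p,r] + [p,q]. For instance
  ∂DEF = EF − DF + DE,
  ∂ADE = DE − AE + AD.
The resulting 15×10 matrix has rank 10, and its Smith normal form has invariant factors (1,1,1,1,1,1,1,1,1,2).

Computing H_k = (kernel of ∂_k) / (image of ∂_{k+1}):

  H_0: rank C_0 − rank ∂_1 = 6 − 5 = 1, and the invariant factors of ∂_1 are all 1, so H_0 ≅ Z.

(K is a triangulation of the real projective plane RP^2.)

H_0 = Z.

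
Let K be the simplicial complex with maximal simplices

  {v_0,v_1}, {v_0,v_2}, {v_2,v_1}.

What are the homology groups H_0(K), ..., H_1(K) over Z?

H_0 = Z,  H_1 = Z.

Take the total order v_0 < v_1 < v_2 on the vertex set. Then K (dimension 1) consists of the simplices:

  0-simplices (3): [v_0], [v_1], [v_2]
  1-simplices (3): [v_0,v_1], [v_0,v_2], [v_1,v_2]

so the chain groups are C_0 ≅ Z^3, C_1 ≅ Z^3.

Boundary ∂_1: C_1 → C_0 maps an edge to its endpoints' difference, ∂[p,q] = q − p. For instance
  ∂[v_0,v_1] = [v_1] − [v_0].
The 3×3 boundary matrix has rank 2 and Smith normal form diag(1,1).

Now H_k = ker ∂_k / im ∂_{k+1}, so:

  H_0: rank C_0 − rank ∂_1 = 3 − 2 = 1, and the invariant factors of ∂_1 are all 1, so H_0 ≅ Z.
  H_1: rank ker ∂_1 − rank ∂_2 = (3 − 2) − 0 = 1, and there is no ∂_2, so H_1 ≅ Z.

As a check, the Euler characteristic is 3 − 3 = 0, which agrees with 1 − 1 = 0.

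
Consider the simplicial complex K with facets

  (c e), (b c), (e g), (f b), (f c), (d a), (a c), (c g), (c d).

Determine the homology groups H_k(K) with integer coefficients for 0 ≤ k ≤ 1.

We work with the vertex ordering a < b < c < d < e < f < g. The simplices of K, each written with vertices in increasing order, are:

  0-simplices (7): a, b, c, d, e, f, g
  1-simplices (9): ac, ad, bc, bf, cd, ce, cf, cg, eg

giving chain groups C_0 ≅ Z^7, C_1 ≅ Z^9.

∂_1: C_1 → C_0 is given by ∂[p,q] = [q] − [p].
The 7×9 boundary matrix has rank 6 and Smith normal form diag(1,1,1,1,1,1).

Computing H_k = (kernel of ∂_k) / (image of ∂_{k+1}):

  H_0: rank C_0 − rank ∂_1 = 7 − 6 = 1, and the invariant factors of ∂_1 are all 1, so H_0 ≅ Z.
  H_1: rank ker ∂_1 − rank ∂_2 = (9 − 6) − 0 = 3, and there is no ∂_2, so H_1 ≅ Z^3.

As a check, the Euler characteristic is 7 − 9 = -2, which agrees with 1 − 3 = -2.
(K is a triangulation of a wedge of 3 circles.)

H_0 ≅ Z,  H_1 ≅ Z^3.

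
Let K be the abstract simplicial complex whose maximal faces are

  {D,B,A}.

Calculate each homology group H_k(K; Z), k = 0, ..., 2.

We work with the vertex ordering A < B < D. The simplices of K, each written with vertices in increasing order, are:

  0-simplices (3): A, B, D
  1-simplices (3): AB, AD, BD
  2-simplices (1): ABD

so the chain groups are C_0 ≅ Z^3, C_1 ≅ Z^3, C_2 ≅ Z^1.

The boundary map ∂_1: C_1 → C_0 maps an edge to its endpoints' difference, ∂[p,q] = q − p. For instance
  ∂BD = D − B.
The 3×3 boundary matrix has rank 2 and Smith normal form diag(1,1).

The boundary map ∂_2: C_2 → C_1 sends each 2-simplex [p,q,r] to [q,r] − [p,r] + [p,q]. For instance
  ∂ABD = BD − AD + AB.
This gives a 3×1 integer matrix of rank 1; reducing to Smith normal form yields diagonal entries (1).

Now H_k = ker ∂_k / im ∂_{k+1}, so:

  H_0: rank C_0 − rank ∂_1 = 3 − 2 = 1, and the invariant factors of ∂_1 are all 1, so H_0 ≅ Z.
  H_1: rank ker ∂_1 − rank ∂_2 = (3 − 2) − 1 = 0, and the invariant factors of ∂_2 are all 1, so H_1 ≅ 0.
  H_2: rank ker ∂_2 − rank ∂_3 = (1 − 1) − 0 = 0, and there is no ∂_3, so H_2 ≅ 0.

As a check, the Euler characteristic is 3 − 3 + 1 = 1, which agrees with 1 − 0 + 0 = 1.
(K is a triangulation of the 2-simplex.)

H_0 ≅ Z,  H_1 = 0,  H_2 = 0.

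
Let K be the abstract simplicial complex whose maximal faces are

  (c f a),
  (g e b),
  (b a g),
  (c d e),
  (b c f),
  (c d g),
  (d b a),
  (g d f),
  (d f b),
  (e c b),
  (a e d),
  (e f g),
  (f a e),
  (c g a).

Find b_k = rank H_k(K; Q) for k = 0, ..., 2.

K has 7 vertices, 21 edges, 14 triangles.
rank ∂_0 = 0, rank ∂_1 = 6 ⇒ b_0 = 7 − 0 − 6 = 1; all invariant factors of ∂_1 are 1 so no torsion. So H_0 ≅ Z.
rank ∂_1 = 6, rank ∂_2 = 13 ⇒ b_1 = 21 − 6 − 13 = 2; all invariant factors of ∂_2 are 1 so no torsion. So H_1 ≅ Z^2.
rank ∂_2 = 13, rank ∂_3 = 0 ⇒ b_2 = 14 − 13 − 0 = 1. So H_2 ≅ Z.

b_0 = 1, b_1 = 2, b_2 = 1.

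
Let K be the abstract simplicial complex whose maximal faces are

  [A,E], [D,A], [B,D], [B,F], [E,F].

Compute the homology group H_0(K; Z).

H_0 = Z.

We work with the vertex ordering A < B < D < E < F. The simplices of K, each written with vertices in increasing order, are:

  0-simplices (5): A, B, D, E, F
  1-simplices (5): AD, AE, BD, BF, EF

Hence C_0 ≅ Z^5, C_1 ≅ Z^5.

∂_1: C_1 → C_0 sends each edge [p,q] (with p < q) to q − p. For instance
  ∂AD = D − A.
As a 5×5 matrix over Z this has rank 4, with invariant factors (1,1,1,1).

From H_k ≅ ker(∂_k) / im(∂_{k+1}) we obtain:

  H_0: rank C_0 − rank ∂_1 = 5 − 4 = 1, and the invariant factors of ∂_1 are all 1, so H_0 ≅ Z.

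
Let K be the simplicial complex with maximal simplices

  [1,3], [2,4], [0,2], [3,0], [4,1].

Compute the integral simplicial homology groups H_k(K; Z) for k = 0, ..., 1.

Order the vertices as 0 < 1 < 2 < 3 < 4. Listing each simplex with vertices in this order, K has dimension 1 with simplices:

  0-simplices (5): [0], [1], [2], [3], [4]
  1-simplices (5): [0,2], [0,3], [1,3], [1,4], [2,4]

Hence C_0 ≅ Z^5, C_1 ≅ Z^5.

Boundary ∂_1: C_1 → C_0 sends each edge [p,q] (with p < q) to q − p. For instance
  ∂[0,3] = [3] − [0].
The 5×5 boundary matrix has rank 4 and Smith normal form diag(1,1,1,1).

Now H_k = ker ∂_k / im ∂_{k+1}, so:

  H_0: rank C_0 − rank ∂_1 = 5 − 4 = 1, and the invariant factors of ∂_1 are all 1, so H_0 = Z.
  H_1: rank ker ∂_1 − rank ∂_2 = (5 − 4) − 0 = 1, and there is no ∂_2, so H_1 = Z.

H_0 ≅ Z,  H_1 ≅ Z.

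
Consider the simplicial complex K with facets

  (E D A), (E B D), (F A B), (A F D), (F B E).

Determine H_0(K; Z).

H_0 = Z.

We work with the vertex ordering A < B < D < E < F. The simplices of K, each written with vertices in increasing order, are:

  0-simplices (5): A, B, D, E, F
  1-simplices (10): AB, AD, AE, AF, BD, BE, BF, DE, DF, EF
  2-simplices (5): ABF, ADE, ADF, BDE, BEF

so the chain groups are C_0 ≅ Z^5, C_1 ≅ Z^10, C_2 ≅ Z^5.

∂_1: C_1 → C_0 maps an edge to its endpoints' difference, ∂[p,q] = q − p.
The resulting 5×10 matrix has rank 4, and its Smith normal form has invariant factors (1,1,1,1).

The boundary map ∂_2: C_2 → C_1 acts by ∂[p,q,r] = [q,r] − [p,r] + [p,q]. For instance
  ∂ADE = DE − AE + AD,
  ∂ABF = BF − AF + AB.
The resulting 10×5 matrix has rank 5, and its Smith normal form has invariant factors (1,1,1,1,1).

From H_k ≅ ker(∂_k) / im(∂_{k+1}) we obtain:

  H_0: rank C_0 − rank ∂_1 = 5 − 4 = 1, and the invariant factors of ∂_1 are all 1, so H_0 = Z.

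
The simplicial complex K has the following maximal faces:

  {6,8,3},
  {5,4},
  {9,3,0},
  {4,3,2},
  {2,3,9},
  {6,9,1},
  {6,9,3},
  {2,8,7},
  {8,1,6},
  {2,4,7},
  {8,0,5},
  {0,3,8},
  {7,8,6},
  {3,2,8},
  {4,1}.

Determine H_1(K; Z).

H_1 ≅ Z^2.

We work with the vertex ordering 0 < 1 < 2 < 3 < 4 < 5 < 6 < 7 < 8 < 9. The simplices of K, each written with vertices in increasing order, are:

  0-simplices (10): [0], [1], [2], [3], [4], [5], [6], [7], [8], [9]
  1-simplices (24): (24 of them)
  2-simplices (13): [0,3,8], [0,3,9], [0,5,8], [1,6,8], [1,6,9], [2,3,4], [2,3,8], [2,3,9], [2,4,7], [2,7,8], [3,6,8], [3,6,9], [6,7,8]

Hence C_0 ≅ Z^10, C_1 ≅ Z^24, C_2 ≅ Z^13.

∂_1: C_1 → C_0 sends each edge [p,q] (with p < q) to q − p. For instance
  ∂[3,8] = [8] − [3].
The resulting 10×24 matrix has rank 9, and its Smith normal form has invariant factors (1,1,1,1,1,1,1,1,1).

The boundary map ∂_2: C_2 → C_1 maps a triangle to the signed sum of its edges. For instance
  ∂[2,3,4] = [3,4] − [2,4] + [2,3],
  ∂[0,3,8] = [3,8] − [0,8] + [0,3].
This gives a 24×13 integer matrix of rank 13; reducing to Smith normal form yields diagonal entries (1,1,1,1,1,1,1,1,1,1,1,1,1).

Computing H_k = (kernel of ∂_k) / (image of ∂_{k+1}):

  H_1: rank ker ∂_1 − rank ∂_2 = (24 − 9) − 13 = 2, and the invariant factors of ∂_2 are all 1, so H_1 = Z^2.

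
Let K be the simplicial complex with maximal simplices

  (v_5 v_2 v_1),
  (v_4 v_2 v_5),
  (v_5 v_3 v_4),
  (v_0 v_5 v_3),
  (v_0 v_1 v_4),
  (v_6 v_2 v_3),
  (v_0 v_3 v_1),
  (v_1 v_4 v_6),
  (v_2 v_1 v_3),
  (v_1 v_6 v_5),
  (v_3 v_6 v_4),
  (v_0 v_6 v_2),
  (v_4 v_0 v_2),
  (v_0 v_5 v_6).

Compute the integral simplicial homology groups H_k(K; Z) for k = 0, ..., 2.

We work with the vertex ordering v_0 < v_1 < v_2 < v_3 < v_4 < v_5 < v_6. The simplices of K, each written with vertices in increasing order, are:

  0-simplices (7): [v_0], [v_1], [v_2], [v_3], [v_4], [v_5], [v_6]
  1-simplices (21): (21 of them)
  2-simplices (14): (14 of them)

so the chain groups are C_0 ≅ Z^7, C_1 ≅ Z^21, C_2 ≅ Z^14.

Boundary ∂_1: C_1 → C_0 is given by ∂[p,q] = [q] − [p].
The resulting 7×21 matrix has rank 6, and its Smith normal form has invariant factors (1,1,1,1,1,1).

∂_2: C_2 → C_1 acts by ∂[p,q,r] = [q,r] − [p,r] + [p,q]. For instance
  ∂[v_1,v_2,v_5] = [v_2,v_5] − [v_1,v_5] + [v_1,v_2],
  ∂[v_2,v_4,v_5] = [v_4,v_5] − [v_2,v_5] + [v_2,v_4].
As a 21×14 matrix over Z this has rank 13, with invariant factors (1,1,1,1,1,1,1,1,1,1,1,1,1).

Computing H_k = (kernel of ∂_k) / (image of ∂_{k+1}):

  H_0: rank C_0 − rank ∂_1 = 7 − 6 = 1, and the invariant factors of ∂_1 are all 1, so H_0 ≅ Z.
  H_1: rank ker ∂_1 − rank ∂_2 = (21 − 6) − 13 = 2, and the invariant factors of ∂_2 are all 1, so H_1 ≅ Z^2.
  H_2: rank ker ∂_2 − rank ∂_3 = (14 − 13) − 0 = 1, and there is no ∂_3, so H_2 ≅ Z.

As a check, the Euler characteristic is 7 − 21 + 14 = 0, which agrees with 1 − 2 + 1 = 0.

H_0 = Z,  H_1 = Z^2,  H_2 = Z.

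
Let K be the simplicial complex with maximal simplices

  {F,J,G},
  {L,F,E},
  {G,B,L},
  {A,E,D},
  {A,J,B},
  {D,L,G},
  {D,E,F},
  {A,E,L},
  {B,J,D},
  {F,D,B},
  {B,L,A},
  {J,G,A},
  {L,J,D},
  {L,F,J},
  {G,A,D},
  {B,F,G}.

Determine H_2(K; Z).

H_2 = Z.

Order the vertices as A < B < D < E < F < G < J < L. Listing each simplex with vertices in this order, K has dimension 2 with simplices:

  0-simplices (8): A, B, D, E, F, G, J, L
  1-simplices (24): AB, AD, AE, AG, AJ, AL, BD, BF, BG, BJ, BL, DE, DF, DG, DJ, DL, EF, EL, FG, FJ, FL, GJ, GL, JL
  2-simplices (16): ABJ, ABL, ADE, ADG, AEL, AGJ, BDF, BDJ, BFG, BGL, DEF, DGL, DJL, EFL, FGJ, FJL

giving chain groups C_0 ≅ Z^8, C_1 ≅ Z^24, C_2 ≅ Z^16.

Boundary ∂_1: C_1 → C_0 sends each edge [p,q] (with p < q) to q − p. For instance
  ∂BF = F − B.
The 8×24 boundary matrix has rank 7 and Smith normal form diag(1,1,1,1,1,1,1).

Boundary ∂_2: C_2 → C_1 acts by ∂[p,q,r] = [q,r] − [p,r] + [p,q]. For instance
  ∂BGL = GL − BL + BG,
  ∂DEF = EF − DF + DE.
As a 24×16 matrix over Z this has rank 15, with invariant factors (1,1,1,1,1,1,1,1,1,1,1,1,1,1,1).

Now H_k = ker ∂_k / im ∂_{k+1}, so:

  H_2: rank ker ∂_2 − rank ∂_3 = (16 − 15) − 0 = 1, and there is no ∂_3, so H_2 ≅ Z.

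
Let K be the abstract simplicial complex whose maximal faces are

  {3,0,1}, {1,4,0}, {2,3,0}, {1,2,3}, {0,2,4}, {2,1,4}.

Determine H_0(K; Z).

H_0 ≅ Z.

Fix the vertex order 0 < 1 < 2 < 3 < 4 and write every simplex with vertices in increasing order. Then dim K = 2 and the simplices of K are:

  0-simplices (5): [0], [1], [2], [3], [4]
  1-simplices (9): [0,1], [0,2], [0,3], [0,4], [1,2], [1,3], [1,4], [2,3], [2,4]
  2-simplices (6): [0,1,3], [0,1,4], [0,2,3], [0,2,4], [1,2,3], [1,2,4]

Hence C_0 ≅ Z^5, C_1 ≅ Z^9, C_2 ≅ Z^6.

Boundary ∂_1: C_1 → C_0 maps an edge to its endpoints' difference, ∂[p,q] = q − p. For instance
  ∂[2,4] = [4] − [2].
This gives a 5×9 integer matrix of rank 4; reducing to Smith normal form yields diagonal entries (1,1,1,1).

Boundary ∂_2: C_2 → C_1 sends each 2-simplex [p,q,r] to [q,r] − [p,r] + [p,q]. For instance
  ∂[0,1,3] = [1,3] − [0,3] + [0,1],
  ∂[0,2,3] = [2,3] − [0,3] + [0,2].
The 9×6 boundary matrix has rank 5 and Smith normal form diag(1,1,1,1,1).

From H_k ≅ ker(∂_k) / im(∂_{k+1}) we obtain:

  H_0: rank C_0 − rank ∂_1 = 5 − 4 = 1, and the invariant factors of ∂_1 are all 1, so H_0 = Z.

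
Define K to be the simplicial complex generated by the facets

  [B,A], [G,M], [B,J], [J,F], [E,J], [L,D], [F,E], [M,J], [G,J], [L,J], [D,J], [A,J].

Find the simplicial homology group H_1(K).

Fix the vertex order A < B < D < E < F < G < J < L < M and write every simplex with vertices in increasing order. Then dim K = 1 and the simplices of K are:

  0-simplices (9): A, B, D, E, F, G, J, L, M
  1-simplices (12): AB, AJ, BJ, DJ, DL, EF, EJ, FJ, GJ, GM, JL, JM

so the chain groups are C_0 ≅ Z^9, C_1 ≅ Z^12.

The boundary map ∂_1: C_1 → C_0 maps an edge to its endpoints' difference, ∂[p,q] = q − p.
This gives a 9×12 integer matrix of rank 8; reducing to Smith normal form yields diagonal entries (1,1,1,1,1,1,1,1).

Reading off H_k = ker ∂_k / im ∂_{k+1}:

  H_1: rank ker ∂_1 − rank ∂_2 = (12 − 8) − 0 = 4, and there is no ∂_2, so H_1 = Z^4.

H_1 ≅ Z^4.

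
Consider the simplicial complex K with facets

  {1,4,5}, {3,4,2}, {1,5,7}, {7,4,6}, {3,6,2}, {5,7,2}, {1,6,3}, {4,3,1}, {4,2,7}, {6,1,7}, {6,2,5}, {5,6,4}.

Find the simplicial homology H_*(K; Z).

Take the total order 1 < 2 < 3 < 4 < 5 < 6 < 7 on the vertex set. Then K (dimension 2) consists of the simplices:

  0-simplices (7): [1], [2], [3], [4], [5], [6], [7]
  1-simplices (18): [1,3], [1,4], [1,5], [1,6], [1,7], [2,3], [2,4], [2,5], [2,6], [2,7], [3,4], [3,6], [4,5], [4,6], [4,7], [5,6], [5,7], [6,7]
  2-simplices (12): [1,3,4], [1,3,6], [1,4,5], [1,5,7], [1,6,7], [2,3,4], [2,3,6], [2,4,7], [2,5,6], [2,5,7], [4,5,6], [4,6,7]

so the chain groups are C_0 ≅ Z^7, C_1 ≅ Z^18, C_2 ≅ Z^12.

Boundary ∂_1: C_1 → C_0 sends each edge [p,q] (with p < q) to q − p. For instance
  ∂[1,5] = [5] − [1].
The 7×18 boundary matrix has rank 6 and Smith normal form diag(1,1,1,1,1,1).

Boundary ∂_2: C_2 → C_1 acts by ∂[p,q,r] = [q,r] − [p,r] + [p,q]. For instance
  ∂[1,6,7] = [6,7] − [1,7] + [1,6],
  ∂[1,4,5] = [4,5] − [1,5] + [1,4].
The resulting 18×12 matrix has rank 12, and its Smith normal form has invariant factors (1,1,1,1,1,1,1,1,1,1,1,2).

Reading off H_k = ker ∂_k / im ∂_{k+1}:

  H_0: rank C_0 − rank ∂_1 = 7 − 6 = 1, and the invariant factors of ∂_1 are all 1, so H_0 = Z.
  H_1: rank ker ∂_1 − rank ∂_2 = (18 − 6) − 12 = 0, and ∂_2 has invariant factor 2 > 1, so H_1 = Z/2Z.
  H_2: rank ker ∂_2 − rank ∂_3 = (12 − 12) − 0 = 0, and there is no ∂_3, so H_2 = 0.

H_0 = Z,  H_1 = Z/2Z,  H_2 = 0.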